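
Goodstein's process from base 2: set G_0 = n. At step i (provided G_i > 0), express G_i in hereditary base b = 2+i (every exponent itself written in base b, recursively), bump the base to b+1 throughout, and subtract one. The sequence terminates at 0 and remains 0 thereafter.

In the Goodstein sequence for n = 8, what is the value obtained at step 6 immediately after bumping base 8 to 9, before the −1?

8 —HB2→ 2^(2 + 1) —bump→ 3^(3 + 1) = 81 —(−1)→ 80
80 —HB3→ 2·3^3 + 2·3^2 + 2·3 + 2 —bump→ 2·4^4 + 2·4^2 + 2·4 + 2 = 554 —(−1)→ 553
553 —HB4→ 2·4^4 + 2·4^2 + 2·4 + 1 —bump→ 2·5^5 + 2·5^2 + 2·5 + 1 = 6311 —(−1)→ 6310
6310 —HB5→ 2·5^5 + 2·5^2 + 2·5 —bump→ 2·6^6 + 2·6^2 + 2·6 = 93396 —(−1)→ 93395
93395 —HB6→ 2·6^6 + 2·6^2 + 6 + 5 —bump→ 2·7^7 + 2·7^2 + 7 + 5 = 1647196 —(−1)→ 1647195
1647195 —HB7→ 2·7^7 + 2·7^2 + 7 + 4 —bump→ 2·8^8 + 2·8^2 + 8 + 4 = 33554572 —(−1)→ 33554571
33554571 —HB8→ 2·8^8 + 2·8^2 + 8 + 3 —bump→ 2·9^9 + 2·9^2 + 9 + 3 = 774841152 —(−1)→ 774841151

774841152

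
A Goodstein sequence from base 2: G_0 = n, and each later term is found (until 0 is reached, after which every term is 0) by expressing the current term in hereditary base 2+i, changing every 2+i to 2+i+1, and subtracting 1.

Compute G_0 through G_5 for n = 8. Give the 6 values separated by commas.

G_0=8  [base 2] 2^(2 + 1)  →[2↦3]→  3^(3 + 1) = 81  −1 ⇒ G_1=80
G_1=80  [base 3] 2·3^3 + 2·3^2 + 2·3 + 2  →[3↦4]→  2·4^4 + 2·4^2 + 2·4 + 2 = 554  −1 ⇒ G_2=553
G_2=553  [base 4] 2·4^4 + 2·4^2 + 2·4 + 1  →[4↦5]→  2·5^5 + 2·5^2 + 2·5 + 1 = 6311  −1 ⇒ G_3=6310
G_3=6310  [base 5] 2·5^5 + 2·5^2 + 2·5  →[5↦6]→  2·6^6 + 2·6^2 + 2·6 = 93396  −1 ⇒ G_4=93395
G_4=93395  [base 6] 2·6^6 + 2·6^2 + 6 + 5  →[6↦7]→  2·7^7 + 2·7^2 + 7 + 5 = 1647196  −1 ⇒ G_5=1647195

8, 80, 553, 6310, 93395, 1647195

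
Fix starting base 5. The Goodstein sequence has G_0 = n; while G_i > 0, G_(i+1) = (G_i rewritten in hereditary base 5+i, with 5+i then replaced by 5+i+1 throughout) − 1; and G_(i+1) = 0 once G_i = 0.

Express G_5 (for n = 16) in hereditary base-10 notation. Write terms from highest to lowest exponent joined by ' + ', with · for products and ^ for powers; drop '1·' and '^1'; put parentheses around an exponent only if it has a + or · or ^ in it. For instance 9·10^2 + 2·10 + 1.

i=0: 16 = 3·5 + 1 (b=5); 5→6: 3·6 + 1 = 19; 19−1 = 18
i=1: 18 = 3·6 (b=6); 6→7: 3·7 = 21; 21−1 = 20
i=2: 20 = 2·7 + 6 (b=7); 7→8: 2·8 + 6 = 22; 22−1 = 21
i=3: 21 = 2·8 + 5 (b=8); 8→9: 2·9 + 5 = 23; 23−1 = 22
i=4: 22 = 2·9 + 4 (b=9); 9→10: 2·10 + 4 = 24; 24−1 = 23
i=5: 23 = 2·10 + 3 (b=10); 10→11: 2·11 + 3 = 25; 25−1 = 24

2·10 + 3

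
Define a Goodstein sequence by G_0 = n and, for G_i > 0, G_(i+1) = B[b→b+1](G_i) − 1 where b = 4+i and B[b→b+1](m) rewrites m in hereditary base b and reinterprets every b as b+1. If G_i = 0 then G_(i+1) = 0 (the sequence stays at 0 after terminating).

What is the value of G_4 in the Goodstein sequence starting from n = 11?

15

G_0=11  [base 4] 2·4 + 3  →[4↦5]→  2·5 + 3 = 13  −1 ⇒ G_1=12
G_1=12  [base 5] 2·5 + 2  →[5↦6]→  2·6 + 2 = 14  −1 ⇒ G_2=13
G_2=13  [base 6] 2·6 + 1  →[6↦7]→  2·7 + 1 = 15  −1 ⇒ G_3=14
G_3=14  [base 7] 2·7  →[7↦8]→  2·8 = 16  −1 ⇒ G_4=15
G_4=15  [base 8] 8 + 7  →[8↦9]→  9 + 7 = 16  −1 ⇒ G_5=15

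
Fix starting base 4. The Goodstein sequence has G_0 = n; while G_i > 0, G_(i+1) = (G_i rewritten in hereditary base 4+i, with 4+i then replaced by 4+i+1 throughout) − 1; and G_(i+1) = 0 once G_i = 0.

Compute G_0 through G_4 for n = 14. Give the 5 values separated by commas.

step 0: 14 = 3·4 + 2; sub 5 for 4: 3·5 + 2; = 17; G_1 = 17−1 = 16
step 1: 16 = 3·5 + 1; sub 6 for 5: 3·6 + 1; = 19; G_2 = 19−1 = 18
step 2: 18 = 3·6; sub 7 for 6: 3·7; = 21; G_3 = 21−1 = 20
step 3: 20 = 2·7 + 6; sub 8 for 7: 2·8 + 6; = 22; G_4 = 22−1 = 21

14, 16, 18, 20, 21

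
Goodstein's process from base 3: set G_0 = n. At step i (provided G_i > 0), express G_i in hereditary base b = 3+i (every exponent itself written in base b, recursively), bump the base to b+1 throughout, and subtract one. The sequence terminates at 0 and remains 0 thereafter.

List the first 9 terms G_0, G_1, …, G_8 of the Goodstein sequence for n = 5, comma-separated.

step 0: 5 = 3 + 2; sub 4 for 3: 4 + 2; = 6; G_1 = 6−1 = 5
step 1: 5 = 4 + 1; sub 5 for 4: 5 + 1; = 6; G_2 = 6−1 = 5
step 2: 5 = 5; sub 6 for 5: 6; = 6; G_3 = 6−1 = 5
step 3: 5 = 5; sub 7 for 6: 5; = 5; G_4 = 5−1 = 4
step 4: 4 = 4; sub 8 for 7: 4; = 4; G_5 = 4−1 = 3
step 5: 3 = 3; sub 9 for 8: 3; = 3; G_6 = 3−1 = 2
step 6: 2 = 2; sub 10 for 9: 2; = 2; G_7 = 2−1 = 1
step 7: 1 = 1; sub 11 for 10: 1; = 1; G_8 = 1−1 = 0

5, 5, 5, 5, 4, 3, 2, 1, 0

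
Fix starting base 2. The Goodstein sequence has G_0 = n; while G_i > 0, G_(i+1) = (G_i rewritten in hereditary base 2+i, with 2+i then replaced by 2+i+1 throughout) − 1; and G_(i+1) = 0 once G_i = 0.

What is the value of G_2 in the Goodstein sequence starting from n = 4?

41

[0] 4 ≡ 2^2 (base 2). Lift 3: 27. −1: 26.
[1] 26 ≡ 2·3^2 + 2·3 + 2 (base 3). Lift 4: 42. −1: 41.
[2] 41 ≡ 2·4^2 + 2·4 + 1 (base 4). Lift 5: 61. −1: 60.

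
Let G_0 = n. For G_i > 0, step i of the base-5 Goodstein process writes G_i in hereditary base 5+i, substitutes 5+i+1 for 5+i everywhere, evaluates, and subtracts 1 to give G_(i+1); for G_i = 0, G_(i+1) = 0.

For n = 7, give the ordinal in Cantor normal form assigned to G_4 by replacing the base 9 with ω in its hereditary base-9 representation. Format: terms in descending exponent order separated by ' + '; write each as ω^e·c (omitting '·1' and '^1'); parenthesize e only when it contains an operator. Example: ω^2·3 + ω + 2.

6

i=0: 7 = 5 + 2 (b=5); 5→6: 6 + 2 = 8; 8−1 = 7
i=1: 7 = 6 + 1 (b=6); 6→7: 7 + 1 = 8; 8−1 = 7
i=2: 7 = 7 (b=7); 7→8: 8 = 8; 8−1 = 7
i=3: 7 = 7 (b=8); 8→9: 7 = 7; 7−1 = 6
i=4: 6 = 6 (b=9); 9→10: 6 = 6; 6−1 = 5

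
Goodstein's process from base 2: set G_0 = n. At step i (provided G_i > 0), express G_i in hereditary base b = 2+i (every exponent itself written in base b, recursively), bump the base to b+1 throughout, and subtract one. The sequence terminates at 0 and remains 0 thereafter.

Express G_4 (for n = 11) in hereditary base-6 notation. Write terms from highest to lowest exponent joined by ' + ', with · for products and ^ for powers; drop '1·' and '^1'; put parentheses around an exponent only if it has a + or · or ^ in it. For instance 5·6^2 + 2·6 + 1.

G_0 = 11. HB_2(11) = 2^(2 + 1) + 2 + 1. Bump = 85. G_1 = 84.
G_1 = 84. HB_3(84) = 3^(3 + 1) + 3. Bump = 1028. G_2 = 1027.
G_2 = 1027. HB_4(1027) = 4^(4 + 1) + 3. Bump = 15628. G_3 = 15627.
G_3 = 15627. HB_5(15627) = 5^(5 + 1) + 2. Bump = 279938. G_4 = 279937.
G_4 = 279937. HB_6(279937) = 6^(6 + 1) + 1. Bump = 5764802. G_5 = 5764801.

6^(6 + 1) + 1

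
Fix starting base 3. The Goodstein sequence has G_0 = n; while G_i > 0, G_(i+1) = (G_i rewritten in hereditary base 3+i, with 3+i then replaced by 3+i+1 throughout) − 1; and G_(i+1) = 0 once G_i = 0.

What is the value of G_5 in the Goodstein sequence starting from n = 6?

7

G_0 = 6. HB_3(6) = 2·3. Bump = 8. G_1 = 7.
G_1 = 7. HB_4(7) = 4 + 3. Bump = 8. G_2 = 7.
G_2 = 7. HB_5(7) = 5 + 2. Bump = 8. G_3 = 7.
G_3 = 7. HB_6(7) = 6 + 1. Bump = 8. G_4 = 7.
G_4 = 7. HB_7(7) = 7. Bump = 8. G_5 = 7.
G_5 = 7. HB_8(7) = 7. Bump = 7. G_6 = 6.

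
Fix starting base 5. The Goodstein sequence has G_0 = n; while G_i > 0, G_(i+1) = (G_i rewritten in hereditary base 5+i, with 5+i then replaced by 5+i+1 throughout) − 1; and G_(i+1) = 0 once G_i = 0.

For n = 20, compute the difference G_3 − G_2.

step 0: 20 = 4·5; sub 6 for 5: 4·6; = 24; G_1 = 24−1 = 23
step 1: 23 = 3·6 + 5; sub 7 for 6: 3·7 + 5; = 26; G_2 = 26−1 = 25
step 2: 25 = 3·7 + 4; sub 8 for 7: 3·8 + 4; = 28; G_3 = 28−1 = 27

2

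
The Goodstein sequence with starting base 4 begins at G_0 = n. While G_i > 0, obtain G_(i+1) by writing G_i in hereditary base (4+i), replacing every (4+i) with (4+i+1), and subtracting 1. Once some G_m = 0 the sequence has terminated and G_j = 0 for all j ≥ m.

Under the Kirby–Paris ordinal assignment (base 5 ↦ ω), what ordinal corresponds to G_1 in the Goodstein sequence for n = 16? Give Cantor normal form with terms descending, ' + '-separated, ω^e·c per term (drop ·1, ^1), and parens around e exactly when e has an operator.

ω·4 + 4

[0] 16 ≡ 4^2 (base 4). Lift 5: 25. −1: 24.
[1] 24 ≡ 4·5 + 4 (base 5). Lift 6: 28. −1: 27.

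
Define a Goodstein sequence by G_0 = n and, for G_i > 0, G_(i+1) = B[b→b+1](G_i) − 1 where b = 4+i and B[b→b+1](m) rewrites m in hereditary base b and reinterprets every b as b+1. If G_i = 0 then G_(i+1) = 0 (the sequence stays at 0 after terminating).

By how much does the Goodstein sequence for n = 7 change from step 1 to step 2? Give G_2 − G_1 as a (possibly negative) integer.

[0] 7 ≡ 4 + 3 (base 4). Lift 5: 8. −1: 7.
[1] 7 ≡ 5 + 2 (base 5). Lift 6: 8. −1: 7.

0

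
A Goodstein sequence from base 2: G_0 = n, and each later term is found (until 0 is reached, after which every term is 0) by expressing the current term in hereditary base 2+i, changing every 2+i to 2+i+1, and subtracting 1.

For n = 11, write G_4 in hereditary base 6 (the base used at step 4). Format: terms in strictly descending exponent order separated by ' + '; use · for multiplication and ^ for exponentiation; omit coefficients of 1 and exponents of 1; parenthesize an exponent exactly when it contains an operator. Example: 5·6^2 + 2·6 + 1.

6^(6 + 1) + 1

G_0 = 11. HB_2(11) = 2^(2 + 1) + 2 + 1. Bump = 85. G_1 = 84.
G_1 = 84. HB_3(84) = 3^(3 + 1) + 3. Bump = 1028. G_2 = 1027.
G_2 = 1027. HB_4(1027) = 4^(4 + 1) + 3. Bump = 15628. G_3 = 15627.
G_3 = 15627. HB_5(15627) = 5^(5 + 1) + 2. Bump = 279938. G_4 = 279937.
G_4 = 279937. HB_6(279937) = 6^(6 + 1) + 1. Bump = 5764802. G_5 = 5764801.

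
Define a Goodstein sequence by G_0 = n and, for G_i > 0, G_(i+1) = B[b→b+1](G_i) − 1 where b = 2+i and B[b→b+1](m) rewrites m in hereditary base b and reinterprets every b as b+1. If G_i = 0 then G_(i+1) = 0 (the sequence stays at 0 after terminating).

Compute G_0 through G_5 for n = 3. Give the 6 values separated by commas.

G_0=3  [base 2] 2 + 1  →[2↦3]→  3 + 1 = 4  −1 ⇒ G_1=3
G_1=3  [base 3] 3  →[3↦4]→  4 = 4  −1 ⇒ G_2=3
G_2=3  [base 4] 3  →[4↦5]→  3 = 3  −1 ⇒ G_3=2
G_3=2  [base 5] 2  →[5↦6]→  2 = 2  −1 ⇒ G_4=1
G_4=1  [base 6] 1  →[6↦7]→  1 = 1  −1 ⇒ G_5=0

3, 3, 3, 2, 1, 0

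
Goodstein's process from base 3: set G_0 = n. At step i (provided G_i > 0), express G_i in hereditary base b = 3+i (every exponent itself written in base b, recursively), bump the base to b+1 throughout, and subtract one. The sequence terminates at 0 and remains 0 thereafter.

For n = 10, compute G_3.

27

G_0 = 10. HB_3(10) = 3^2 + 1. Bump = 17. G_1 = 16.
G_1 = 16. HB_4(16) = 4^2. Bump = 25. G_2 = 24.
G_2 = 24. HB_5(24) = 4·5 + 4. Bump = 28. G_3 = 27.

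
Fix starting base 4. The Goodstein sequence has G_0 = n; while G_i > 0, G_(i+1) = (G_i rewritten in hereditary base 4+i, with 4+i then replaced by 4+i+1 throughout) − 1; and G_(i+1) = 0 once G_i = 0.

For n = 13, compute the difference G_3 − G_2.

1

i=0: 13 = 3·4 + 1 (b=4); 4→5: 3·5 + 1 = 16; 16−1 = 15
i=1: 15 = 3·5 (b=5); 5→6: 3·6 = 18; 18−1 = 17
i=2: 17 = 2·6 + 5 (b=6); 6→7: 2·7 + 5 = 19; 19−1 = 18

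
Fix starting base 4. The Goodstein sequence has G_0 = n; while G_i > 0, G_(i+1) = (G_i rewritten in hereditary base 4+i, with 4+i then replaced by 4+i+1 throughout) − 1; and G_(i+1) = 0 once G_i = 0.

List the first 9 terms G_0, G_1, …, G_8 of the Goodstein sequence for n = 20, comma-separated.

20, 29, 39, 51, 65, 81, 99, 107, 115

step 0: 20 = 4^2 + 4; sub 5 for 4: 5^2 + 5; = 30; G_1 = 30−1 = 29
step 1: 29 = 5^2 + 4; sub 6 for 5: 6^2 + 4; = 40; G_2 = 40−1 = 39
step 2: 39 = 6^2 + 3; sub 7 for 6: 7^2 + 3; = 52; G_3 = 52−1 = 51
step 3: 51 = 7^2 + 2; sub 8 for 7: 8^2 + 2; = 66; G_4 = 66−1 = 65
step 4: 65 = 8^2 + 1; sub 9 for 8: 9^2 + 1; = 82; G_5 = 82−1 = 81
step 5: 81 = 9^2; sub 10 for 9: 10^2; = 100; G_6 = 100−1 = 99
step 6: 99 = 9·10 + 9; sub 11 for 10: 9·11 + 9; = 108; G_7 = 108−1 = 107
step 7: 107 = 9·11 + 8; sub 12 for 11: 9·12 + 8; = 116; G_8 = 116−1 = 115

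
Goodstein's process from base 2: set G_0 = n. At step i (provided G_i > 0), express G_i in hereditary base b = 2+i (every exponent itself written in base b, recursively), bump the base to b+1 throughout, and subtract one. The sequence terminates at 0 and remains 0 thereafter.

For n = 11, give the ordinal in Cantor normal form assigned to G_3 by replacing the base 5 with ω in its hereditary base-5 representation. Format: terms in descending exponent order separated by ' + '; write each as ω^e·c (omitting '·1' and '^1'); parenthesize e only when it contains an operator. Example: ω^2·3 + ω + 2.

[0] 11 ≡ 2^(2 + 1) + 2 + 1 (base 2). Lift 3: 85. −1: 84.
[1] 84 ≡ 3^(3 + 1) + 3 (base 3). Lift 4: 1028. −1: 1027.
[2] 1027 ≡ 4^(4 + 1) + 3 (base 4). Lift 5: 15628. −1: 15627.
[3] 15627 ≡ 5^(5 + 1) + 2 (base 5). Lift 6: 279938. −1: 279937.

ω^(ω + 1) + 2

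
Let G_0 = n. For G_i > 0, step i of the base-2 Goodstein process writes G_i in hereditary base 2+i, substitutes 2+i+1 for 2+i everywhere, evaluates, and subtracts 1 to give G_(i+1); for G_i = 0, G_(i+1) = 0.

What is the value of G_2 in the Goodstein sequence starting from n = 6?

G_0 = 6. HB_2(6) = 2^2 + 2. Bump = 30. G_1 = 29.
G_1 = 29. HB_3(29) = 3^3 + 2. Bump = 258. G_2 = 257.

257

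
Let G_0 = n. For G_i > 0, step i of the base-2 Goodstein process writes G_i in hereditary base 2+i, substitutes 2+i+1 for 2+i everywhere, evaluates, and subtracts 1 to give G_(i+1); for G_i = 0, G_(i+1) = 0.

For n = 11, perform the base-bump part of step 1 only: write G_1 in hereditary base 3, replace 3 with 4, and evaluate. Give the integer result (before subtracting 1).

1028

11 —HB2→ 2^(2 + 1) + 2 + 1 —bump→ 3^(3 + 1) + 3 + 1 = 85 —(−1)→ 84
84 —HB3→ 3^(3 + 1) + 3 —bump→ 4^(4 + 1) + 4 = 1028 —(−1)→ 1027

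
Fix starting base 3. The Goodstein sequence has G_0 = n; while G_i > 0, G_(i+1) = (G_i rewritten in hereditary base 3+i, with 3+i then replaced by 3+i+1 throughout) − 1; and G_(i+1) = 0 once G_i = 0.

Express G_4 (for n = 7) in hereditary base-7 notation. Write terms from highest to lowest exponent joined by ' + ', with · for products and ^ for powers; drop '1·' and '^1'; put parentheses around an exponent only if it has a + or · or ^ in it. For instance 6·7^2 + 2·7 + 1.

(0) 7|_3 = 2·3 + 1 ↦ 2·4 + 1|_4 = 9 ⇒ 8
(1) 8|_4 = 2·4 ↦ 2·5|_5 = 10 ⇒ 9
(2) 9|_5 = 5 + 4 ↦ 6 + 4|_6 = 10 ⇒ 9
(3) 9|_6 = 6 + 3 ↦ 7 + 3|_7 = 10 ⇒ 9
(4) 9|_7 = 7 + 2 ↦ 8 + 2|_8 = 10 ⇒ 9

7 + 2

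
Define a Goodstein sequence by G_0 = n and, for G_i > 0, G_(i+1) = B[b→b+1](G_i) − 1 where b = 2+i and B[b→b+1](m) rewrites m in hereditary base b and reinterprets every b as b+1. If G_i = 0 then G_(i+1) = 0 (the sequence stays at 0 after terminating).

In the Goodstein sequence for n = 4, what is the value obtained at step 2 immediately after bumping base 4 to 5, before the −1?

[0] 4 ≡ 2^2 (base 2). Lift 3: 27. −1: 26.
[1] 26 ≡ 2·3^2 + 2·3 + 2 (base 3). Lift 4: 42. −1: 41.
[2] 41 ≡ 2·4^2 + 2·4 + 1 (base 4). Lift 5: 61. −1: 60.

61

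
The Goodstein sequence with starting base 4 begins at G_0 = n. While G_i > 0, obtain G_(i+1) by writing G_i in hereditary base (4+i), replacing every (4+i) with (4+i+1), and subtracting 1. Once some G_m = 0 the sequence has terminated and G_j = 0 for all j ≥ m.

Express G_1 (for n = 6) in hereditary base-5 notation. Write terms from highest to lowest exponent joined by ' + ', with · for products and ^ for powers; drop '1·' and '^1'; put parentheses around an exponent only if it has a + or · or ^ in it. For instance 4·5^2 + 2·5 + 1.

[0] 6 ≡ 4 + 2 (base 4). Lift 5: 7. −1: 6.
[1] 6 ≡ 5 + 1 (base 5). Lift 6: 7. −1: 6.

5 + 1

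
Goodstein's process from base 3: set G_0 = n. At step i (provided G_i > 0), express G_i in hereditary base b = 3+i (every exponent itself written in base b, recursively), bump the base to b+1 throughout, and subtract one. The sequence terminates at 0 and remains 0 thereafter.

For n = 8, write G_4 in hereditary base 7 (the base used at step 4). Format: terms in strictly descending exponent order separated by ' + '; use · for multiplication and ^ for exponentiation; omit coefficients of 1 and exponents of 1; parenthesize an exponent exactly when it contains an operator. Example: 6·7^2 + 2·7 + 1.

7 + 4

(0) 8|_3 = 2·3 + 2 ↦ 2·4 + 2|_4 = 10 ⇒ 9
(1) 9|_4 = 2·4 + 1 ↦ 2·5 + 1|_5 = 11 ⇒ 10
(2) 10|_5 = 2·5 ↦ 2·6|_6 = 12 ⇒ 11
(3) 11|_6 = 6 + 5 ↦ 7 + 5|_7 = 12 ⇒ 11
(4) 11|_7 = 7 + 4 ↦ 8 + 4|_8 = 12 ⇒ 11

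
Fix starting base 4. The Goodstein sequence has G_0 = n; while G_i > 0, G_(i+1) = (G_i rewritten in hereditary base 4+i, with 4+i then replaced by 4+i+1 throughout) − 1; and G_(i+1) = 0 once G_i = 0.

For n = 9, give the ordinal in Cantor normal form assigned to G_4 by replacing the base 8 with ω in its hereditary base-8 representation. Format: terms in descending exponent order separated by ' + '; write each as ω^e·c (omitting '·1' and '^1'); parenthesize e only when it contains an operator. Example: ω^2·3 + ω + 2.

(0) 9|_4 = 2·4 + 1 ↦ 2·5 + 1|_5 = 11 ⇒ 10
(1) 10|_5 = 2·5 ↦ 2·6|_6 = 12 ⇒ 11
(2) 11|_6 = 6 + 5 ↦ 7 + 5|_7 = 12 ⇒ 11
(3) 11|_7 = 7 + 4 ↦ 8 + 4|_8 = 12 ⇒ 11
(4) 11|_8 = 8 + 3 ↦ 9 + 3|_9 = 12 ⇒ 11

ω + 3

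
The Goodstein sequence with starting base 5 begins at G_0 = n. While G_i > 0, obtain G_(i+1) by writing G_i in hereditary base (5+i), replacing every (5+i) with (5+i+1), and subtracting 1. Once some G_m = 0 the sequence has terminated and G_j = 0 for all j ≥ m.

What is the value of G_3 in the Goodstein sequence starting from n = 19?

25

i=0: 19 = 3·5 + 4 (b=5); 5→6: 3·6 + 4 = 22; 22−1 = 21
i=1: 21 = 3·6 + 3 (b=6); 6→7: 3·7 + 3 = 24; 24−1 = 23
i=2: 23 = 3·7 + 2 (b=7); 7→8: 3·8 + 2 = 26; 26−1 = 25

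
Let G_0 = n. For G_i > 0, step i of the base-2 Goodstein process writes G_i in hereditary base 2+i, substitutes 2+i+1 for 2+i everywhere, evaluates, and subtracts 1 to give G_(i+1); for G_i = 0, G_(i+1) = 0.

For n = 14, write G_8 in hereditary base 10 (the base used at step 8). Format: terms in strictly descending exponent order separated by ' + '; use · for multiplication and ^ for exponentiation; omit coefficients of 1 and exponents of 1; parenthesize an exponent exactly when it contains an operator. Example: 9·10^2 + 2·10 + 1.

i=0: 14 = 2^(2 + 1) + 2^2 + 2 (b=2); 2→3: 3^(3 + 1) + 3^3 + 3 = 111; 111−1 = 110
i=1: 110 = 3^(3 + 1) + 3^3 + 2 (b=3); 3→4: 4^(4 + 1) + 4^4 + 2 = 1282; 1282−1 = 1281
i=2: 1281 = 4^(4 + 1) + 4^4 + 1 (b=4); 4→5: 5^(5 + 1) + 5^5 + 1 = 18751; 18751−1 = 18750
i=3: 18750 = 5^(5 + 1) + 5^5 (b=5); 5→6: 6^(6 + 1) + 6^6 = 326592; 326592−1 = 326591
i=4: 326591 = 6^(6 + 1) + 5·6^5 + 5·6^4 + 5·6^3 + 5·6^2 + 5·6 + 5 (b=6); 6→7: 7^(7 + 1) + 5·7^5 + 5·7^4 + 5·7^3 + 5·7^2 + 5·7 + 5 = 5862841; 5862841−1 = 5862840
i=5: 5862840 = 7^(7 + 1) + 5·7^5 + 5·7^4 + 5·7^3 + 5·7^2 + 5·7 + 4 (b=7); 7→8: 8^(8 + 1) + 5·8^5 + 5·8^4 + 5·8^3 + 5·8^2 + 5·8 + 4 = 134404972; 134404972−1 = 134404971
i=6: 134404971 = 8^(8 + 1) + 5·8^5 + 5·8^4 + 5·8^3 + 5·8^2 + 5·8 + 3 (b=8); 8→9: 9^(9 + 1) + 5·9^5 + 5·9^4 + 5·9^3 + 5·9^2 + 5·9 + 3 = 3487116549; 3487116549−1 = 3487116548
i=7: 3487116548 = 9^(9 + 1) + 5·9^5 + 5·9^4 + 5·9^3 + 5·9^2 + 5·9 + 2 (b=9); 9→10: 10^(10 + 1) + 5·10^5 + 5·10^4 + 5·10^3 + 5·10^2 + 5·10 + 2 = 100000555552; 100000555552−1 = 100000555551

10^(10 + 1) + 5·10^5 + 5·10^4 + 5·10^3 + 5·10^2 + 5·10 + 1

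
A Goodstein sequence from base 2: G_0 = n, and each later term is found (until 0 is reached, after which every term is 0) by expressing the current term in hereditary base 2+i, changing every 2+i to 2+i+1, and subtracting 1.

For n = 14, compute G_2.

1281

(0) 14|_2 = 2^(2 + 1) + 2^2 + 2 ↦ 3^(3 + 1) + 3^3 + 3|_3 = 111 ⇒ 110
(1) 110|_3 = 3^(3 + 1) + 3^3 + 2 ↦ 4^(4 + 1) + 4^4 + 2|_4 = 1282 ⇒ 1281
(2) 1281|_4 = 4^(4 + 1) + 4^4 + 1 ↦ 5^(5 + 1) + 5^5 + 1|_5 = 18751 ⇒ 18750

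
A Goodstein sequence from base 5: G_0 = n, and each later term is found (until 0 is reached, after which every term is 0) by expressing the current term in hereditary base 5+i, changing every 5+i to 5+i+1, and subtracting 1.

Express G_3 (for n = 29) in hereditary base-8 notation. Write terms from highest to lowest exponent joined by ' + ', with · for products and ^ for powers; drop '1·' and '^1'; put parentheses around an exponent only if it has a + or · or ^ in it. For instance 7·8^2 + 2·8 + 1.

8^2 + 1

G_0 = 29. HB_5(29) = 5^2 + 4. Bump = 40. G_1 = 39.
G_1 = 39. HB_6(39) = 6^2 + 3. Bump = 52. G_2 = 51.
G_2 = 51. HB_7(51) = 7^2 + 2. Bump = 66. G_3 = 65.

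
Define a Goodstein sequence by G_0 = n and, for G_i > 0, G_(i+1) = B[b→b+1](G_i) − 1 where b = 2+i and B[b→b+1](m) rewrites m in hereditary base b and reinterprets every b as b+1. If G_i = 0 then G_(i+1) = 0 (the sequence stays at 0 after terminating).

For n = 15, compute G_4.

326593

(0) 15|_2 = 2^(2 + 1) + 2^2 + 2 + 1 ↦ 3^(3 + 1) + 3^3 + 3 + 1|_3 = 112 ⇒ 111
(1) 111|_3 = 3^(3 + 1) + 3^3 + 3 ↦ 4^(4 + 1) + 4^4 + 4|_4 = 1284 ⇒ 1283
(2) 1283|_4 = 4^(4 + 1) + 4^4 + 3 ↦ 5^(5 + 1) + 5^5 + 3|_5 = 18753 ⇒ 18752
(3) 18752|_5 = 5^(5 + 1) + 5^5 + 2 ↦ 6^(6 + 1) + 6^6 + 2|_6 = 326594 ⇒ 326593
(4) 326593|_6 = 6^(6 + 1) + 6^6 + 1 ↦ 7^(7 + 1) + 7^7 + 1|_7 = 6588345 ⇒ 6588344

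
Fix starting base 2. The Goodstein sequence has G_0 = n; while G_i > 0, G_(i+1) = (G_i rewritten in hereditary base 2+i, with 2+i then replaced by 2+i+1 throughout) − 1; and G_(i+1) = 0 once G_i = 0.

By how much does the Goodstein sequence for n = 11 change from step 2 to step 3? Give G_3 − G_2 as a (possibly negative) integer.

step 0: 11 = 2^(2 + 1) + 2 + 1; sub 3 for 2: 3^(3 + 1) + 3 + 1; = 85; G_1 = 85−1 = 84
step 1: 84 = 3^(3 + 1) + 3; sub 4 for 3: 4^(4 + 1) + 4; = 1028; G_2 = 1028−1 = 1027
step 2: 1027 = 4^(4 + 1) + 3; sub 5 for 4: 5^(5 + 1) + 3; = 15628; G_3 = 15628−1 = 15627

14600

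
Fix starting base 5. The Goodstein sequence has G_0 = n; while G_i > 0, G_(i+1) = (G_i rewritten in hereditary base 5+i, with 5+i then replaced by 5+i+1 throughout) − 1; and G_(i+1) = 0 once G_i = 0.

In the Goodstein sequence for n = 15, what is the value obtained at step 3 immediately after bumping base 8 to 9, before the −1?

[0] 15 ≡ 3·5 (base 5). Lift 6: 18. −1: 17.
[1] 17 ≡ 2·6 + 5 (base 6). Lift 7: 19. −1: 18.
[2] 18 ≡ 2·7 + 4 (base 7). Lift 8: 20. −1: 19.
[3] 19 ≡ 2·8 + 3 (base 8). Lift 9: 21. −1: 20.

21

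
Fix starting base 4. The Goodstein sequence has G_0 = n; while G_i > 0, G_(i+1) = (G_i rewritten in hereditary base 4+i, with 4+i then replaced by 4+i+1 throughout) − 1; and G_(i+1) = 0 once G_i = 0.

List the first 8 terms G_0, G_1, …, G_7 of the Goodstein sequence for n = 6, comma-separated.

6, 6, 6, 6, 5, 4, 3, 2

step 0: 6 = 4 + 2; sub 5 for 4: 5 + 2; = 7; G_1 = 7−1 = 6
step 1: 6 = 5 + 1; sub 6 for 5: 6 + 1; = 7; G_2 = 7−1 = 6
step 2: 6 = 6; sub 7 for 6: 7; = 7; G_3 = 7−1 = 6
step 3: 6 = 6; sub 8 for 7: 6; = 6; G_4 = 6−1 = 5
step 4: 5 = 5; sub 9 for 8: 5; = 5; G_5 = 5−1 = 4
step 5: 4 = 4; sub 10 for 9: 4; = 4; G_6 = 4−1 = 3
step 6: 3 = 3; sub 11 for 10: 3; = 3; G_7 = 3−1 = 2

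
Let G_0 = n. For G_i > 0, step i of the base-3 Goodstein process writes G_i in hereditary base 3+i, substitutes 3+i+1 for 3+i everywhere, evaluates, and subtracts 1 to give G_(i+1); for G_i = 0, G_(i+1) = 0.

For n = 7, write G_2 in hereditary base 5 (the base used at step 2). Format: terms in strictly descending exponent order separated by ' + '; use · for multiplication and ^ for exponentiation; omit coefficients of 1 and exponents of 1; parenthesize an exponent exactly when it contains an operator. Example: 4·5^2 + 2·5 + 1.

5 + 4

7 —HB3→ 2·3 + 1 —bump→ 2·4 + 1 = 9 —(−1)→ 8
8 —HB4→ 2·4 —bump→ 2·5 = 10 —(−1)→ 9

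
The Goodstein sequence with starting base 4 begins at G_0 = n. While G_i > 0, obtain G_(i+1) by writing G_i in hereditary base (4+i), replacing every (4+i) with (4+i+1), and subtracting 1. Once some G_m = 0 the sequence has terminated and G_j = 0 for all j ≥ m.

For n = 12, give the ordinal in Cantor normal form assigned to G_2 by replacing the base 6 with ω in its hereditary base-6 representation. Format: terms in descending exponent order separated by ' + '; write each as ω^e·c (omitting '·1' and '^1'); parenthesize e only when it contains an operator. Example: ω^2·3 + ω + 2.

(0) 12|_4 = 3·4 ↦ 3·5|_5 = 15 ⇒ 14
(1) 14|_5 = 2·5 + 4 ↦ 2·6 + 4|_6 = 16 ⇒ 15
(2) 15|_6 = 2·6 + 3 ↦ 2·7 + 3|_7 = 17 ⇒ 16

ω·2 + 3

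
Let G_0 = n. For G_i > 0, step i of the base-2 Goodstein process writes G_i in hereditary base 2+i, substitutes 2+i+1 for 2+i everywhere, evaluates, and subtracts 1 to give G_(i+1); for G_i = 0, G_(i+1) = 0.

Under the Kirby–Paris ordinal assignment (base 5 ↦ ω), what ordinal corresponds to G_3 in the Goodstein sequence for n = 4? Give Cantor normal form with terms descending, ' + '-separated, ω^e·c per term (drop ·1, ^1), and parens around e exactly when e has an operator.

i=0: 4 = 2^2 (b=2); 2→3: 3^3 = 27; 27−1 = 26
i=1: 26 = 2·3^2 + 2·3 + 2 (b=3); 3→4: 2·4^2 + 2·4 + 2 = 42; 42−1 = 41
i=2: 41 = 2·4^2 + 2·4 + 1 (b=4); 4→5: 2·5^2 + 2·5 + 1 = 61; 61−1 = 60

ω^2·2 + ω·2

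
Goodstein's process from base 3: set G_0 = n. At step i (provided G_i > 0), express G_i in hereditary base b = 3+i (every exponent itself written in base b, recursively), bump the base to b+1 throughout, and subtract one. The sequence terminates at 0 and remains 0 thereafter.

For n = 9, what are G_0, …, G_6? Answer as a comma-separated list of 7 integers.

9, 15, 17, 19, 21, 23, 24

[0] 9 ≡ 3^2 (base 3). Lift 4: 16. −1: 15.
[1] 15 ≡ 3·4 + 3 (base 4). Lift 5: 18. −1: 17.
[2] 17 ≡ 3·5 + 2 (base 5). Lift 6: 20. −1: 19.
[3] 19 ≡ 3·6 + 1 (base 6). Lift 7: 22. −1: 21.
[4] 21 ≡ 3·7 (base 7). Lift 8: 24. −1: 23.
[5] 23 ≡ 2·8 + 7 (base 8). Lift 9: 25. −1: 24.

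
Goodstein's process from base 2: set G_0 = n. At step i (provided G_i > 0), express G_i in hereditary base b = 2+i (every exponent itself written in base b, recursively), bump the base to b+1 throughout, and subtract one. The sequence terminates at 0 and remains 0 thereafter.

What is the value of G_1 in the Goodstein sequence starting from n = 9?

81

i=0: 9 = 2^(2 + 1) + 1 (b=2); 2→3: 3^(3 + 1) + 1 = 82; 82−1 = 81
i=1: 81 = 3^(3 + 1) (b=3); 3→4: 4^(4 + 1) = 1024; 1024−1 = 1023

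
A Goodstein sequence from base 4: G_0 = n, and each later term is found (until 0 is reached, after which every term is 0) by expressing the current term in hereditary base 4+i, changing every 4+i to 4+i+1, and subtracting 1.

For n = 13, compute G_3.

18

13 —HB4→ 3·4 + 1 —bump→ 3·5 + 1 = 16 —(−1)→ 15
15 —HB5→ 3·5 —bump→ 3·6 = 18 —(−1)→ 17
17 —HB6→ 2·6 + 5 —bump→ 2·7 + 5 = 19 —(−1)→ 18
18 —HB7→ 2·7 + 4 —bump→ 2·8 + 4 = 20 —(−1)→ 19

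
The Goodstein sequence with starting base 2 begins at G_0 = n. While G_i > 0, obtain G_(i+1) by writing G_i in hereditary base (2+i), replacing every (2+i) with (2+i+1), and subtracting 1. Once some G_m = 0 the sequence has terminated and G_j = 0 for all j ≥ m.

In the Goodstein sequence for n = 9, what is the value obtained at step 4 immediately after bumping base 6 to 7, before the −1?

2471827

G_0=9  [base 2] 2^(2 + 1) + 1  →[2↦3]→  3^(3 + 1) + 1 = 82  −1 ⇒ G_1=81
G_1=81  [base 3] 3^(3 + 1)  →[3↦4]→  4^(4 + 1) = 1024  −1 ⇒ G_2=1023
G_2=1023  [base 4] 3·4^4 + 3·4^3 + 3·4^2 + 3·4 + 3  →[4↦5]→  3·5^5 + 3·5^3 + 3·5^2 + 3·5 + 3 = 9843  −1 ⇒ G_3=9842
G_3=9842  [base 5] 3·5^5 + 3·5^3 + 3·5^2 + 3·5 + 2  →[5↦6]→  3·6^6 + 3·6^3 + 3·6^2 + 3·6 + 2 = 140744  −1 ⇒ G_4=140743
G_4=140743  [base 6] 3·6^6 + 3·6^3 + 3·6^2 + 3·6 + 1  →[6↦7]→  3·7^7 + 3·7^3 + 3·7^2 + 3·7 + 1 = 2471827  −1 ⇒ G_5=2471826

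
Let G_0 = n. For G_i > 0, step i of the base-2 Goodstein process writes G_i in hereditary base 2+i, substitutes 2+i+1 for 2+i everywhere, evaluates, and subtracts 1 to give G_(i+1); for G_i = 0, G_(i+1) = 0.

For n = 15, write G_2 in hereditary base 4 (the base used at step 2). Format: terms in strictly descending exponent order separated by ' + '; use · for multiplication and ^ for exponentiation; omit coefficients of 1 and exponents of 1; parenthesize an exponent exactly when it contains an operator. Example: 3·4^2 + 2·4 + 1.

4^(4 + 1) + 4^4 + 3

[0] 15 ≡ 2^(2 + 1) + 2^2 + 2 + 1 (base 2). Lift 3: 112. −1: 111.
[1] 111 ≡ 3^(3 + 1) + 3^3 + 3 (base 3). Lift 4: 1284. −1: 1283.
[2] 1283 ≡ 4^(4 + 1) + 4^4 + 3 (base 4). Lift 5: 18753. −1: 18752.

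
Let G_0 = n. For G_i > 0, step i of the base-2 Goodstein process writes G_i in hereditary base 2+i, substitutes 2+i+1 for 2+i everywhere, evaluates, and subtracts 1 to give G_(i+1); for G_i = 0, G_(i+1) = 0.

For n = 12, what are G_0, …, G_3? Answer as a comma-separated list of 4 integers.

12, 107, 1065, 15685

step 0: 12 = 2^(2 + 1) + 2^2; sub 3 for 2: 3^(3 + 1) + 3^3; = 108; G_1 = 108−1 = 107
step 1: 107 = 3^(3 + 1) + 2·3^2 + 2·3 + 2; sub 4 for 3: 4^(4 + 1) + 2·4^2 + 2·4 + 2; = 1066; G_2 = 1066−1 = 1065
step 2: 1065 = 4^(4 + 1) + 2·4^2 + 2·4 + 1; sub 5 for 4: 5^(5 + 1) + 2·5^2 + 2·5 + 1; = 15686; G_3 = 15686−1 = 15685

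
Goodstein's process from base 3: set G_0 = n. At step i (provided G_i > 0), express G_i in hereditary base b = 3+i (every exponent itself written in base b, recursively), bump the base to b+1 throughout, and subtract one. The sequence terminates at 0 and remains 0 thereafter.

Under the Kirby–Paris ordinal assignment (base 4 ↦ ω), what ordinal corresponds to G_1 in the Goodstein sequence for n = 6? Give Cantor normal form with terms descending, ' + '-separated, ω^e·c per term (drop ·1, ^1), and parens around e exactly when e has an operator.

step 0: 6 = 2·3; sub 4 for 3: 2·4; = 8; G_1 = 8−1 = 7
step 1: 7 = 4 + 3; sub 5 for 4: 5 + 3; = 8; G_2 = 8−1 = 7

ω + 3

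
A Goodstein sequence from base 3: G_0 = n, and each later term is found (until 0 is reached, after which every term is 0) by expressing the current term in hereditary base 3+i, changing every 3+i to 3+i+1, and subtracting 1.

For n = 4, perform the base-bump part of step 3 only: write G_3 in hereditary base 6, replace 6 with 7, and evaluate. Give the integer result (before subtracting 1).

G_0=4  [base 3] 3 + 1  →[3↦4]→  4 + 1 = 5  −1 ⇒ G_1=4
G_1=4  [base 4] 4  →[4↦5]→  5 = 5  −1 ⇒ G_2=4
G_2=4  [base 5] 4  →[5↦6]→  4 = 4  −1 ⇒ G_3=3
G_3=3  [base 6] 3  →[6↦7]→  3 = 3  −1 ⇒ G_4=2

3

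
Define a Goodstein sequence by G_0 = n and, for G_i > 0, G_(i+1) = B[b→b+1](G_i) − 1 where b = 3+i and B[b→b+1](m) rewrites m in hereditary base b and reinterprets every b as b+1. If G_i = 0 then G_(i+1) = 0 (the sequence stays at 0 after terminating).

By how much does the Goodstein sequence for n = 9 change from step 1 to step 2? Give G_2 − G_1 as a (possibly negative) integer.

2

base 3: 9 = 3^2; at 4: 4^2 = 16; next = 15
base 4: 15 = 3·4 + 3; at 5: 3·5 + 3 = 18; next = 17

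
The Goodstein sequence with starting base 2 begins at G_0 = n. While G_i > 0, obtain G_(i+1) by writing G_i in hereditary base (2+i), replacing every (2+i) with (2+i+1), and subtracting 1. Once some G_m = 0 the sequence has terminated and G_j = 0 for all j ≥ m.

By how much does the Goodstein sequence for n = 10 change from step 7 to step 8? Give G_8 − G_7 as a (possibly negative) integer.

base 2: 10 = 2^(2 + 1) + 2; at 3: 3^(3 + 1) + 3 = 84; next = 83
base 3: 83 = 3^(3 + 1) + 2; at 4: 4^(4 + 1) + 2 = 1026; next = 1025
base 4: 1025 = 4^(4 + 1) + 1; at 5: 5^(5 + 1) + 1 = 15626; next = 15625
base 5: 15625 = 5^(5 + 1); at 6: 6^(6 + 1) = 279936; next = 279935
base 6: 279935 = 5·6^6 + 5·6^5 + 5·6^4 + 5·6^3 + 5·6^2 + 5·6 + 5; at 7: 5·7^7 + 5·7^5 + 5·7^4 + 5·7^3 + 5·7^2 + 5·7 + 5 = 4215755; next = 4215754
base 7: 4215754 = 5·7^7 + 5·7^5 + 5·7^4 + 5·7^3 + 5·7^2 + 5·7 + 4; at 8: 5·8^8 + 5·8^5 + 5·8^4 + 5·8^3 + 5·8^2 + 5·8 + 4 = 84073324; next = 84073323
base 8: 84073323 = 5·8^8 + 5·8^5 + 5·8^4 + 5·8^3 + 5·8^2 + 5·8 + 3; at 9: 5·9^9 + 5·9^5 + 5·9^4 + 5·9^3 + 5·9^2 + 5·9 + 3 = 1937434593; next = 1937434592
base 9: 1937434592 = 5·9^9 + 5·9^5 + 5·9^4 + 5·9^3 + 5·9^2 + 5·9 + 2; at 10: 5·10^10 + 5·10^5 + 5·10^4 + 5·10^3 + 5·10^2 + 5·10 + 2 = 50000555552; next = 50000555551

48063120959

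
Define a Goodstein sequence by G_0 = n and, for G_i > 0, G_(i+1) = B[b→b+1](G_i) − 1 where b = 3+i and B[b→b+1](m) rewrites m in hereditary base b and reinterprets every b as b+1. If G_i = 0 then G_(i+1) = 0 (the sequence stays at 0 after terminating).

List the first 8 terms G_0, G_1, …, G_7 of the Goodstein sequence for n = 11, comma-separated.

i=0: 11 = 3^2 + 2 (b=3); 3→4: 4^2 + 2 = 18; 18−1 = 17
i=1: 17 = 4^2 + 1 (b=4); 4→5: 5^2 + 1 = 26; 26−1 = 25
i=2: 25 = 5^2 (b=5); 5→6: 6^2 = 36; 36−1 = 35
i=3: 35 = 5·6 + 5 (b=6); 6→7: 5·7 + 5 = 40; 40−1 = 39
i=4: 39 = 5·7 + 4 (b=7); 7→8: 5·8 + 4 = 44; 44−1 = 43
i=5: 43 = 5·8 + 3 (b=8); 8→9: 5·9 + 3 = 48; 48−1 = 47
i=6: 47 = 5·9 + 2 (b=9); 9→10: 5·10 + 2 = 52; 52−1 = 51

11, 17, 25, 35, 39, 43, 47, 51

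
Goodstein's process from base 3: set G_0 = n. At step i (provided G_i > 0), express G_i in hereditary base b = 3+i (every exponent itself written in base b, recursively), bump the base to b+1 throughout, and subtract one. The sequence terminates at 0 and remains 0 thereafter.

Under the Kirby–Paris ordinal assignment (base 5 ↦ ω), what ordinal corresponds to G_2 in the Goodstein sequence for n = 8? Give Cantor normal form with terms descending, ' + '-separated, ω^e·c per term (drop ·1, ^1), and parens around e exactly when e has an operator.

8 —HB3→ 2·3 + 2 —bump→ 2·4 + 2 = 10 —(−1)→ 9
9 —HB4→ 2·4 + 1 —bump→ 2·5 + 1 = 11 —(−1)→ 10
10 —HB5→ 2·5 —bump→ 2·6 = 12 —(−1)→ 11

ω·2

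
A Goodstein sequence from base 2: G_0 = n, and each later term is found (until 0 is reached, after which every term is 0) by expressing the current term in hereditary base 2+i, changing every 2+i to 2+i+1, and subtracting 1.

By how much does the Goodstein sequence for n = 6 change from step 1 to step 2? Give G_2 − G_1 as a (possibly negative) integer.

(0) 6|_2 = 2^2 + 2 ↦ 3^3 + 3|_3 = 30 ⇒ 29
(1) 29|_3 = 3^3 + 2 ↦ 4^4 + 2|_4 = 258 ⇒ 257

228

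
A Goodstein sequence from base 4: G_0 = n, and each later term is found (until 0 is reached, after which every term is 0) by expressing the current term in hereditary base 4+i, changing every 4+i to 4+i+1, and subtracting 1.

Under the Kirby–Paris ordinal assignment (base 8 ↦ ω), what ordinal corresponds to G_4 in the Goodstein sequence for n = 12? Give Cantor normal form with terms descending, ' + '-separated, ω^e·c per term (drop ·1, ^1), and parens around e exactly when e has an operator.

G_0=12  [base 4] 3·4  →[4↦5]→  3·5 = 15  −1 ⇒ G_1=14
G_1=14  [base 5] 2·5 + 4  →[5↦6]→  2·6 + 4 = 16  −1 ⇒ G_2=15
G_2=15  [base 6] 2·6 + 3  →[6↦7]→  2·7 + 3 = 17  −1 ⇒ G_3=16
G_3=16  [base 7] 2·7 + 2  →[7↦8]→  2·8 + 2 = 18  −1 ⇒ G_4=17
G_4=17  [base 8] 2·8 + 1  →[8↦9]→  2·9 + 1 = 19  −1 ⇒ G_5=18

ω·2 + 1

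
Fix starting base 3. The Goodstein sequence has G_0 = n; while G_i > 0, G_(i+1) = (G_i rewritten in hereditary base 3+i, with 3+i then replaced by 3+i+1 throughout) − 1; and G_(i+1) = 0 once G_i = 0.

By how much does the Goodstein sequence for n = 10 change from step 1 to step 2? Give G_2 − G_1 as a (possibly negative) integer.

step 0: 10 = 3^2 + 1; sub 4 for 3: 4^2 + 1; = 17; G_1 = 17−1 = 16
step 1: 16 = 4^2; sub 5 for 4: 5^2; = 25; G_2 = 25−1 = 24

8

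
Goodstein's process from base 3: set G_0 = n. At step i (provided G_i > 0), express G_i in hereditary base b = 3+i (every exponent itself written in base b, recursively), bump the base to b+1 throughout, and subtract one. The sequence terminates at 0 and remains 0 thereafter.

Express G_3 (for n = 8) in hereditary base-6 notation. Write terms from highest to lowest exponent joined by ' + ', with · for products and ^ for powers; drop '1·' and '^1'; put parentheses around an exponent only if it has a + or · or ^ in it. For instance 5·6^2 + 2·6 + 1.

6 + 5

G_0 = 8. HB_3(8) = 2·3 + 2. Bump = 10. G_1 = 9.
G_1 = 9. HB_4(9) = 2·4 + 1. Bump = 11. G_2 = 10.
G_2 = 10. HB_5(10) = 2·5. Bump = 12. G_3 = 11.
G_3 = 11. HB_6(11) = 6 + 5. Bump = 12. G_4 = 11.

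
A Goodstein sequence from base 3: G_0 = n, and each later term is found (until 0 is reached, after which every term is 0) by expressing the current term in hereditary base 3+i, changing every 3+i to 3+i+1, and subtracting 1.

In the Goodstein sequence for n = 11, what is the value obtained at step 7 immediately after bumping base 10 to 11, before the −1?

(0) 11|_3 = 3^2 + 2 ↦ 4^2 + 2|_4 = 18 ⇒ 17
(1) 17|_4 = 4^2 + 1 ↦ 5^2 + 1|_5 = 26 ⇒ 25
(2) 25|_5 = 5^2 ↦ 6^2|_6 = 36 ⇒ 35
(3) 35|_6 = 5·6 + 5 ↦ 5·7 + 5|_7 = 40 ⇒ 39
(4) 39|_7 = 5·7 + 4 ↦ 5·8 + 4|_8 = 44 ⇒ 43
(5) 43|_8 = 5·8 + 3 ↦ 5·9 + 3|_9 = 48 ⇒ 47
(6) 47|_9 = 5·9 + 2 ↦ 5·10 + 2|_10 = 52 ⇒ 51
(7) 51|_10 = 5·10 + 1 ↦ 5·11 + 1|_11 = 56 ⇒ 55

56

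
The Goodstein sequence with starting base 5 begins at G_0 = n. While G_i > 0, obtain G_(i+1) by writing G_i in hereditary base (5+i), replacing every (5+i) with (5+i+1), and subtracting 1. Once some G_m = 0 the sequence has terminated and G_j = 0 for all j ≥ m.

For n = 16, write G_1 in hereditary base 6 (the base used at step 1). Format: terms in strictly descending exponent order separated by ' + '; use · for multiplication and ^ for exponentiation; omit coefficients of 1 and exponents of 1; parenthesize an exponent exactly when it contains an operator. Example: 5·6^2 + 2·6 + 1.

3·6

step 0: 16 = 3·5 + 1; sub 6 for 5: 3·6 + 1; = 19; G_1 = 19−1 = 18
step 1: 18 = 3·6; sub 7 for 6: 3·7; = 21; G_2 = 21−1 = 20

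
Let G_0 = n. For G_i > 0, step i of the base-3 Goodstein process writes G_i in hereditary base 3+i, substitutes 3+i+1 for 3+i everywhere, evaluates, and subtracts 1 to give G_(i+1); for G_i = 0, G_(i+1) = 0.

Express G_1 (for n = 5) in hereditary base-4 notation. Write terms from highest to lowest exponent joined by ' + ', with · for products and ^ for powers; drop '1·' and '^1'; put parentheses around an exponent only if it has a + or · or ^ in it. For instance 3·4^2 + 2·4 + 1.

4 + 1

base 3: 5 = 3 + 2; at 4: 4 + 2 = 6; next = 5
base 4: 5 = 4 + 1; at 5: 5 + 1 = 6; next = 5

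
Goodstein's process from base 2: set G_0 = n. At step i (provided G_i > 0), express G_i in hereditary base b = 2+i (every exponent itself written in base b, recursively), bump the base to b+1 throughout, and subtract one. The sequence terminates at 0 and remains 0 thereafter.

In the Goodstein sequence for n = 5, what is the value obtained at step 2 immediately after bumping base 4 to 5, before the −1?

468

(0) 5|_2 = 2^2 + 1 ↦ 3^3 + 1|_3 = 28 ⇒ 27
(1) 27|_3 = 3^3 ↦ 4^4|_4 = 256 ⇒ 255
(2) 255|_4 = 3·4^3 + 3·4^2 + 3·4 + 3 ↦ 3·5^3 + 3·5^2 + 3·5 + 3|_5 = 468 ⇒ 467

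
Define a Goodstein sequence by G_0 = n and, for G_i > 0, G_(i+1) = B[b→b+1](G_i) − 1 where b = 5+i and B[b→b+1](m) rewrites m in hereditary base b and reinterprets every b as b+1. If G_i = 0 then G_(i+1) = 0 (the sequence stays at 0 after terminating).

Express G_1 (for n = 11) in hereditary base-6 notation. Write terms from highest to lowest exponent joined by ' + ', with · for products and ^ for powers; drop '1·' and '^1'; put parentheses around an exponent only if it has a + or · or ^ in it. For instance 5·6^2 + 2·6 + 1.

2·6

G_0=11  [base 5] 2·5 + 1  →[5↦6]→  2·6 + 1 = 13  −1 ⇒ G_1=12
G_1=12  [base 6] 2·6  →[6↦7]→  2·7 = 14  −1 ⇒ G_2=13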